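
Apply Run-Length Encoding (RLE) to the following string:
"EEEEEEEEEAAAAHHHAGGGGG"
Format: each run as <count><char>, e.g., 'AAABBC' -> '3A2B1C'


Scanning runs left to right:
  i=0: run of 'E' x 9 -> '9E'
  i=9: run of 'A' x 4 -> '4A'
  i=13: run of 'H' x 3 -> '3H'
  i=16: run of 'A' x 1 -> '1A'
  i=17: run of 'G' x 5 -> '5G'

RLE = 9E4A3H1A5G


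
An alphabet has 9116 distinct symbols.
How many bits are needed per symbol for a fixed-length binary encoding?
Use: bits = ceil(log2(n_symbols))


log2(9116) = 13.1542
Bracket: 2^13 = 8192 < 9116 <= 2^14 = 16384
So ceil(log2(9116)) = 14

bits = ceil(log2(9116)) = ceil(13.1542) = 14 bits


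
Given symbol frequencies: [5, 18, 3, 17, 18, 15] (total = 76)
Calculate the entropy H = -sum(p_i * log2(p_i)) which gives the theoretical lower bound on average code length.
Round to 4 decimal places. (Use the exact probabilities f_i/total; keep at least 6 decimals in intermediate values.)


Per-symbol terms -p_i * log2(p_i) with p_i = f_i/76:
  p = 5/76 = 0.065789: log2(p) = -3.925999, -p*log2(p) = 0.258289
  p = 18/76 = 0.236842: log2(p) = -2.078003, -p*log2(p) = 0.492158
  p = 3/76 = 0.039474: log2(p) = -4.662965, -p*log2(p) = 0.184064
  p = 17/76 = 0.223684: log2(p) = -2.160465, -p*log2(p) = 0.483262
  p = 18/76 = 0.236842: log2(p) = -2.078003, -p*log2(p) = 0.492158
  p = 15/76 = 0.197368: log2(p) = -2.341037, -p*log2(p) = 0.462047
H = 0.258289 + 0.492158 + 0.184064 + 0.483262 + 0.492158 + 0.462047 = 2.371978

H = 2.372 bits/symbol


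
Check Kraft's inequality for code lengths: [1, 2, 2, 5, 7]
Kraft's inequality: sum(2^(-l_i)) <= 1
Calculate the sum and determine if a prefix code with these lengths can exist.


Sum = 2^(-1) + 2^(-2) + 2^(-2) + 2^(-5) + 2^(-7)
    = 0.5 + 0.25 + 0.25 + 0.03125 + 0.0078125
    = 133/128 = 1.0390625
Since 1.0390625 > 1, Kraft's inequality is NOT satisfied.
A prefix code with these lengths CANNOT exist.

Kraft sum = 1.0390625. Not satisfied.


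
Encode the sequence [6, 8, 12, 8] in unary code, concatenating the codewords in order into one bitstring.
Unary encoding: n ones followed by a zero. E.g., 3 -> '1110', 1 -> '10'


Encode each number as n ones followed by a terminating 0:
  6 -> 1111110 (7 bits)
  8 -> 111111110 (9 bits)
  12 -> 1111111111110 (13 bits)
  8 -> 111111110 (9 bits)
Total length = 7 + 9 + 13 + 9 = 38 bits.

Unary([6, 8, 12, 8]) = 11111101111111101111111111110111111110 (38 bits)


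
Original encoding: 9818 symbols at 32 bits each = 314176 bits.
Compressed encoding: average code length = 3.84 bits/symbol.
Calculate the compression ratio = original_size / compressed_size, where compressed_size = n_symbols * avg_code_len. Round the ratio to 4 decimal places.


original_size = n_symbols * orig_bits = 9818 * 32 = 314176 bits
compressed_size = n_symbols * avg_code_len = 9818 * 3.84 = 37701.12 bits
ratio = original_size / compressed_size = 314176 / 37701.12 = 8.3333

Compression ratio = 8.3333


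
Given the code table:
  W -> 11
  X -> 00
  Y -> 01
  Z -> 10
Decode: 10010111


Decoding:
10 -> Z
01 -> Y
01 -> Y
11 -> W


Result: ZYYW


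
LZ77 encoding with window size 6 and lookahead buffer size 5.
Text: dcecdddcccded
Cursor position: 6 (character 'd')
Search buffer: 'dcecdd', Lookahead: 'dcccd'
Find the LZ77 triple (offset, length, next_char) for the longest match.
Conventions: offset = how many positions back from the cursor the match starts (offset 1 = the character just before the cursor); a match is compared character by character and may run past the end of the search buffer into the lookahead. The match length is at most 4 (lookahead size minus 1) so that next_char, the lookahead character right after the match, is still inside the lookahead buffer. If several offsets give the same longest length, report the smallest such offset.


Try each offset into the search buffer:
  offset=1 (pos 5, char 'd'): match length 1
  offset=2 (pos 4, char 'd'): match length 1
  offset=3 (pos 3, char 'c'): match length 0
  offset=4 (pos 2, char 'e'): match length 0
  offset=5 (pos 1, char 'c'): match length 0
  offset=6 (pos 0, char 'd'): match length 2
Longest match has length 2 at offset 6.
next_char = character at position 6 + 2 = 8 -> 'c'

Best match: offset=6, length=2 (matching 'dc' starting at position 0)
LZ77 triple: (6, 2, 'c')


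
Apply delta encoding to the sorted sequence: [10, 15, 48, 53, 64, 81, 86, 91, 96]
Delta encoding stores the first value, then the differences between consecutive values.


First value: 10
Deltas:
  15 - 10 = 5
  48 - 15 = 33
  53 - 48 = 5
  64 - 53 = 11
  81 - 64 = 17
  86 - 81 = 5
  91 - 86 = 5
  96 - 91 = 5


Delta encoded: [10, 5, 33, 5, 11, 17, 5, 5, 5]


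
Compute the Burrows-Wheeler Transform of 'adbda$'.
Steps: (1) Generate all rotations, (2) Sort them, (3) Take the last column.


Rotations (sorted):
  0: $adbda -> last char: a
  1: a$adbd -> last char: d
  2: adbda$ -> last char: $
  3: bda$ad -> last char: d
  4: da$adb -> last char: b
  5: dbda$a -> last char: a


BWT = ad$dba


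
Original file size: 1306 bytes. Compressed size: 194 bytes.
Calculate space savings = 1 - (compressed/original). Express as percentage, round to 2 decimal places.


ratio = compressed/original = 194/1306 = 0.148545
savings = 1 - ratio = 1 - 0.148545 = 0.851455
as a percentage: 0.851455 * 100 = 85.15%

Space savings = 1 - 194/1306 = 85.15%


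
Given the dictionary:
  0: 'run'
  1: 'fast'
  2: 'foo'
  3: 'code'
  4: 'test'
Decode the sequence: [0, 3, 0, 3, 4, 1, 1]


Look up each index in the dictionary:
  0 -> 'run'
  3 -> 'code'
  0 -> 'run'
  3 -> 'code'
  4 -> 'test'
  1 -> 'fast'
  1 -> 'fast'

Decoded: "run code run code test fast fast"


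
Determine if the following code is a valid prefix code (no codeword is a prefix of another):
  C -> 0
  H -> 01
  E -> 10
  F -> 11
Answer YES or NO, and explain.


Checking each pair (does one codeword prefix another?):
  C='0' vs H='01': prefix -- VIOLATION

NO -- this is NOT a valid prefix code. C (0) is a prefix of H (01).


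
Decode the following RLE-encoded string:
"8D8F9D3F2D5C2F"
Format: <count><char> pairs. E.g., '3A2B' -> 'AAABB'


Expanding each <count><char> pair:
  8D -> 'DDDDDDDD'
  8F -> 'FFFFFFFF'
  9D -> 'DDDDDDDDD'
  3F -> 'FFF'
  2D -> 'DD'
  5C -> 'CCCCC'
  2F -> 'FF'

Decoded = DDDDDDDDFFFFFFFFDDDDDDDDDFFFDDCCCCCFF


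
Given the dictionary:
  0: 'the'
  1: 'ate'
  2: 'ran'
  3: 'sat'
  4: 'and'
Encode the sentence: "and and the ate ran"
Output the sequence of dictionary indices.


Look up each word in the dictionary:
  'and' -> 4
  'and' -> 4
  'the' -> 0
  'ate' -> 1
  'ran' -> 2

Encoded: [4, 4, 0, 1, 2]


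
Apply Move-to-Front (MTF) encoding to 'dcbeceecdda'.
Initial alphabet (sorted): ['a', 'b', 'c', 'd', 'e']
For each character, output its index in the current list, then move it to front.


MTF encoding:
'd': index 3 in ['a', 'b', 'c', 'd', 'e'] -> ['d', 'a', 'b', 'c', 'e']
'c': index 3 in ['d', 'a', 'b', 'c', 'e'] -> ['c', 'd', 'a', 'b', 'e']
'b': index 3 in ['c', 'd', 'a', 'b', 'e'] -> ['b', 'c', 'd', 'a', 'e']
'e': index 4 in ['b', 'c', 'd', 'a', 'e'] -> ['e', 'b', 'c', 'd', 'a']
'c': index 2 in ['e', 'b', 'c', 'd', 'a'] -> ['c', 'e', 'b', 'd', 'a']
'e': index 1 in ['c', 'e', 'b', 'd', 'a'] -> ['e', 'c', 'b', 'd', 'a']
'e': index 0 in ['e', 'c', 'b', 'd', 'a'] -> ['e', 'c', 'b', 'd', 'a']
'c': index 1 in ['e', 'c', 'b', 'd', 'a'] -> ['c', 'e', 'b', 'd', 'a']
'd': index 3 in ['c', 'e', 'b', 'd', 'a'] -> ['d', 'c', 'e', 'b', 'a']
'd': index 0 in ['d', 'c', 'e', 'b', 'a'] -> ['d', 'c', 'e', 'b', 'a']
'a': index 4 in ['d', 'c', 'e', 'b', 'a'] -> ['a', 'd', 'c', 'e', 'b']


Output: [3, 3, 3, 4, 2, 1, 0, 1, 3, 0, 4]


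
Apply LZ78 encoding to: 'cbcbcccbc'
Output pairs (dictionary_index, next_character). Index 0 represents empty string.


LZ78 encoding steps:
Dictionary: {0: ''}
Step 1: w='' (idx 0), next='c' -> output (0, 'c'), add 'c' as idx 1
Step 2: w='' (idx 0), next='b' -> output (0, 'b'), add 'b' as idx 2
Step 3: w='c' (idx 1), next='b' -> output (1, 'b'), add 'cb' as idx 3
Step 4: w='c' (idx 1), next='c' -> output (1, 'c'), add 'cc' as idx 4
Step 5: w='cb' (idx 3), next='c' -> output (3, 'c'), add 'cbc' as idx 5


Encoded: [(0, 'c'), (0, 'b'), (1, 'b'), (1, 'c'), (3, 'c')]


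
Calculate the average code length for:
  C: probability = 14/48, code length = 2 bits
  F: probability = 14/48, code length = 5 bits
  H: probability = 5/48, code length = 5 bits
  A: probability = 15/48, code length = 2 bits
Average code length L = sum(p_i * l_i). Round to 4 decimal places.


Weighted contributions p_i * l_i:
  C: (14/48) * 2 = 28/48
  F: (14/48) * 5 = 70/48
  H: (5/48) * 5 = 25/48
  A: (15/48) * 2 = 30/48
Sum = (28 + 70 + 25 + 30)/48 = 153/48

L = 153/48 = 3.1875 bits/symbol


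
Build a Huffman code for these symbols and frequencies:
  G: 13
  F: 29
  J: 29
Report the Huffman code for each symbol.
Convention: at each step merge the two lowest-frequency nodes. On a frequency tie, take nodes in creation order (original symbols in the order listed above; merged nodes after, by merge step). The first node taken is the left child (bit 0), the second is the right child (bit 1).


Huffman tree construction:
Step 1: Merge G(13) + F(29) = 42
Step 2: Merge J(29) + (G+F)(42) = 71
Read each symbol's code off the tree from the root (left child = 0, right child = 1).

Codes:
  G: 10 (length 2)
  F: 11 (length 2)
  J: 0 (length 1)
Average code length: 113/71 = 1.5915 bits/symbol


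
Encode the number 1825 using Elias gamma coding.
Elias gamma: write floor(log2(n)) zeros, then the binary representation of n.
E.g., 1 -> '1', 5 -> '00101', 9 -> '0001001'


num_bits = floor(log2(1825)) + 1 = 11
leading_zeros = num_bits - 1 = 10
binary(1825) = 11100100001

Elias gamma(1825) = '0000000000' + '11100100001' = 000000000011100100001 (21 bits)


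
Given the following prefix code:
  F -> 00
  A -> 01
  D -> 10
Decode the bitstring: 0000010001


Decoding step by step:
Bits 00 -> F
Bits 00 -> F
Bits 01 -> A
Bits 00 -> F
Bits 01 -> A


Decoded message: FFAFA


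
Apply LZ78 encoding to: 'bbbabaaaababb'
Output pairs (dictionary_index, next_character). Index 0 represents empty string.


LZ78 encoding steps:
Dictionary: {0: ''}
Step 1: w='' (idx 0), next='b' -> output (0, 'b'), add 'b' as idx 1
Step 2: w='b' (idx 1), next='b' -> output (1, 'b'), add 'bb' as idx 2
Step 3: w='' (idx 0), next='a' -> output (0, 'a'), add 'a' as idx 3
Step 4: w='b' (idx 1), next='a' -> output (1, 'a'), add 'ba' as idx 4
Step 5: w='a' (idx 3), next='a' -> output (3, 'a'), add 'aa' as idx 5
Step 6: w='a' (idx 3), next='b' -> output (3, 'b'), add 'ab' as idx 6
Step 7: w='ab' (idx 6), next='b' -> output (6, 'b'), add 'abb' as idx 7


Encoded: [(0, 'b'), (1, 'b'), (0, 'a'), (1, 'a'), (3, 'a'), (3, 'b'), (6, 'b')]


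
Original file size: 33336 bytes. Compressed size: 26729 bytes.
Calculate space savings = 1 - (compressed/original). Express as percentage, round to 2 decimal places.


ratio = compressed/original = 26729/33336 = 0.801806
savings = 1 - ratio = 1 - 0.801806 = 0.198194
as a percentage: 0.198194 * 100 = 19.82%

Space savings = 1 - 26729/33336 = 19.82%


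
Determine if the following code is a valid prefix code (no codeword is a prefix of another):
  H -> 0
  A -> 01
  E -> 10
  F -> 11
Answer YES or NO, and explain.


Checking each pair (does one codeword prefix another?):
  H='0' vs A='01': prefix -- VIOLATION

NO -- this is NOT a valid prefix code. H (0) is a prefix of A (01).


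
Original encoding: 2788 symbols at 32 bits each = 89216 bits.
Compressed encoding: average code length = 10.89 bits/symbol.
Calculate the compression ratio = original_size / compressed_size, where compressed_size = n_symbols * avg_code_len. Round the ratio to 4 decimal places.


original_size = n_symbols * orig_bits = 2788 * 32 = 89216 bits
compressed_size = n_symbols * avg_code_len = 2788 * 10.89 = 30361.32 bits
ratio = original_size / compressed_size = 89216 / 30361.32 = 2.9385

Compression ratio = 2.9385


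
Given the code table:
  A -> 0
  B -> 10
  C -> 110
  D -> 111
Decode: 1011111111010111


Decoding:
10 -> B
111 -> D
111 -> D
110 -> C
10 -> B
111 -> D


Result: BDDCBD


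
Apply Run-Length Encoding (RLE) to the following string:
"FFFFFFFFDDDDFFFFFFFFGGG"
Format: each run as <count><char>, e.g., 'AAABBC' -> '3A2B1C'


Scanning runs left to right:
  i=0: run of 'F' x 8 -> '8F'
  i=8: run of 'D' x 4 -> '4D'
  i=12: run of 'F' x 8 -> '8F'
  i=20: run of 'G' x 3 -> '3G'

RLE = 8F4D8F3G


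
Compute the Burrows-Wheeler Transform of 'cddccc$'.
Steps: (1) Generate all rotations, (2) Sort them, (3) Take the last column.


Rotations (sorted):
  0: $cddccc -> last char: c
  1: c$cddcc -> last char: c
  2: cc$cddc -> last char: c
  3: ccc$cdd -> last char: d
  4: cddccc$ -> last char: $
  5: dccc$cd -> last char: d
  6: ddccc$c -> last char: c


BWT = cccd$dc


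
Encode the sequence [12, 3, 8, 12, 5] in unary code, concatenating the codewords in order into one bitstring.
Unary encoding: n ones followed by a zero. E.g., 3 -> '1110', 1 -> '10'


Encode each number as n ones followed by a terminating 0:
  12 -> 1111111111110 (13 bits)
  3 -> 1110 (4 bits)
  8 -> 111111110 (9 bits)
  12 -> 1111111111110 (13 bits)
  5 -> 111110 (6 bits)
Total length = 13 + 4 + 9 + 13 + 6 = 45 bits.

Unary([12, 3, 8, 12, 5]) = 111111111111011101111111101111111111110111110 (45 bits)


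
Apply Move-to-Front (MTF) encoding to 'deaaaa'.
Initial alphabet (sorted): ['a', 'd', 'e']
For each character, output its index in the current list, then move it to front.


MTF encoding:
'd': index 1 in ['a', 'd', 'e'] -> ['d', 'a', 'e']
'e': index 2 in ['d', 'a', 'e'] -> ['e', 'd', 'a']
'a': index 2 in ['e', 'd', 'a'] -> ['a', 'e', 'd']
'a': index 0 in ['a', 'e', 'd'] -> ['a', 'e', 'd']
'a': index 0 in ['a', 'e', 'd'] -> ['a', 'e', 'd']
'a': index 0 in ['a', 'e', 'd'] -> ['a', 'e', 'd']


Output: [1, 2, 2, 0, 0, 0]


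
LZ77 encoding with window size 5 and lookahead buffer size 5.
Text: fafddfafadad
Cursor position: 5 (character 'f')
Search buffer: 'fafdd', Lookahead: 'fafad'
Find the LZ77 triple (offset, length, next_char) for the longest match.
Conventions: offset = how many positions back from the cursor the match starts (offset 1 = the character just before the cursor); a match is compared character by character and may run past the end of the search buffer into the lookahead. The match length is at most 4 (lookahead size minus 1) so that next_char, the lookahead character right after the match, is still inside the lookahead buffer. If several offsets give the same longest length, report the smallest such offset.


Try each offset into the search buffer:
  offset=1 (pos 4, char 'd'): match length 0
  offset=2 (pos 3, char 'd'): match length 0
  offset=3 (pos 2, char 'f'): match length 1
  offset=4 (pos 1, char 'a'): match length 0
  offset=5 (pos 0, char 'f'): match length 3
Longest match has length 3 at offset 5.
next_char = character at position 5 + 3 = 8 -> 'a'

Best match: offset=5, length=3 (matching 'faf' starting at position 0)
LZ77 triple: (5, 3, 'a')


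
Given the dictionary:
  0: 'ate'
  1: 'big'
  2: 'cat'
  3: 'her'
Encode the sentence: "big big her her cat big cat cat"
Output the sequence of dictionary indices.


Look up each word in the dictionary:
  'big' -> 1
  'big' -> 1
  'her' -> 3
  'her' -> 3
  'cat' -> 2
  'big' -> 1
  'cat' -> 2
  'cat' -> 2

Encoded: [1, 1, 3, 3, 2, 1, 2, 2]


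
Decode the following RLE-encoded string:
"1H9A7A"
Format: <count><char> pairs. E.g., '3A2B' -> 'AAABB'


Expanding each <count><char> pair:
  1H -> 'H'
  9A -> 'AAAAAAAAA'
  7A -> 'AAAAAAA'

Decoded = HAAAAAAAAAAAAAAAA


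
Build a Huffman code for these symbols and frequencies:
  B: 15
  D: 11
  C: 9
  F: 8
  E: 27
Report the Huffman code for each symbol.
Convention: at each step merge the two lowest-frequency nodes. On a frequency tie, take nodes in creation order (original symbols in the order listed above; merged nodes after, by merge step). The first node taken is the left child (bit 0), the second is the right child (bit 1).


Huffman tree construction:
Step 1: Merge F(8) + C(9) = 17
Step 2: Merge D(11) + B(15) = 26
Step 3: Merge (F+C)(17) + (D+B)(26) = 43
Step 4: Merge E(27) + ((F+C)+(D+B))(43) = 70
Read each symbol's code off the tree from the root (left child = 0, right child = 1).

Codes:
  B: 111 (length 3)
  D: 110 (length 3)
  C: 101 (length 3)
  F: 100 (length 3)
  E: 0 (length 1)
Average code length: 156/70 = 2.2286 bits/symbol


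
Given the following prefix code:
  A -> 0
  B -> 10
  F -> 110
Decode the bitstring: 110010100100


Decoding step by step:
Bits 110 -> F
Bits 0 -> A
Bits 10 -> B
Bits 10 -> B
Bits 0 -> A
Bits 10 -> B
Bits 0 -> A


Decoded message: FABBABA


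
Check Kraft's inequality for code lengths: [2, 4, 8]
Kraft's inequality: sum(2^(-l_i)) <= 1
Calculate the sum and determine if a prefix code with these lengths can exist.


Sum = 2^(-2) + 2^(-4) + 2^(-8)
    = 0.25 + 0.0625 + 0.00390625
    = 81/256 = 0.31640625
Since 0.31640625 <= 1, Kraft's inequality IS satisfied.
A prefix code with these lengths CAN exist.

Kraft sum = 0.31640625. Satisfied.


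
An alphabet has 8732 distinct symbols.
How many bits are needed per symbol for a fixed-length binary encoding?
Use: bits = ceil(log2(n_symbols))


log2(8732) = 13.0921
Bracket: 2^13 = 8192 < 8732 <= 2^14 = 16384
So ceil(log2(8732)) = 14

bits = ceil(log2(8732)) = ceil(13.0921) = 14 bits


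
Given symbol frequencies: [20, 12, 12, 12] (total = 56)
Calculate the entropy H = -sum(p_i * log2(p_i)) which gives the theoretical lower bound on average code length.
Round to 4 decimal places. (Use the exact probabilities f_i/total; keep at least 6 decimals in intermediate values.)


Per-symbol terms -p_i * log2(p_i) with p_i = f_i/56:
  p = 20/56 = 0.357143: log2(p) = -1.485427, -p*log2(p) = 0.530510
  p = 12/56 = 0.214286: log2(p) = -2.222392, -p*log2(p) = 0.476227
  p = 12/56 = 0.214286: log2(p) = -2.222392, -p*log2(p) = 0.476227
  p = 12/56 = 0.214286: log2(p) = -2.222392, -p*log2(p) = 0.476227
H = 0.530510 + 0.476227 + 0.476227 + 0.476227 = 1.959191

H = 1.9592 bits/symbol


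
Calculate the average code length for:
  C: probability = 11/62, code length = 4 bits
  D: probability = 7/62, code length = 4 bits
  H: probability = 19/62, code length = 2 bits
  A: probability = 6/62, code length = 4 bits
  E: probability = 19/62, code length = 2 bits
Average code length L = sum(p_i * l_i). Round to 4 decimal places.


Weighted contributions p_i * l_i:
  C: (11/62) * 4 = 44/62
  D: (7/62) * 4 = 28/62
  H: (19/62) * 2 = 38/62
  A: (6/62) * 4 = 24/62
  E: (19/62) * 2 = 38/62
Sum = (44 + 28 + 38 + 24 + 38)/62 = 172/62

L = 172/62 = 2.7742 bits/symbol


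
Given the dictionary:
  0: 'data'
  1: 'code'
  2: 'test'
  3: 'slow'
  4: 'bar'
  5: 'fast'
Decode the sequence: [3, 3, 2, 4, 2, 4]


Look up each index in the dictionary:
  3 -> 'slow'
  3 -> 'slow'
  2 -> 'test'
  4 -> 'bar'
  2 -> 'test'
  4 -> 'bar'

Decoded: "slow slow test bar test bar"


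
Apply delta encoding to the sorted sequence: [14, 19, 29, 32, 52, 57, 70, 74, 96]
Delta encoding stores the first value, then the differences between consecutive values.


First value: 14
Deltas:
  19 - 14 = 5
  29 - 19 = 10
  32 - 29 = 3
  52 - 32 = 20
  57 - 52 = 5
  70 - 57 = 13
  74 - 70 = 4
  96 - 74 = 22


Delta encoded: [14, 5, 10, 3, 20, 5, 13, 4, 22]


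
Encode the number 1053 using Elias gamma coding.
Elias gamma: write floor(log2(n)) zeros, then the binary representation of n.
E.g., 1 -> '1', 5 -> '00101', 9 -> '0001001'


num_bits = floor(log2(1053)) + 1 = 11
leading_zeros = num_bits - 1 = 10
binary(1053) = 10000011101

Elias gamma(1053) = '0000000000' + '10000011101' = 000000000010000011101 (21 bits)


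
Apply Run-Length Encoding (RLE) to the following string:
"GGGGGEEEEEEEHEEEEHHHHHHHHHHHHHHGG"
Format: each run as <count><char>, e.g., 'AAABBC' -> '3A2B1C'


Scanning runs left to right:
  i=0: run of 'G' x 5 -> '5G'
  i=5: run of 'E' x 7 -> '7E'
  i=12: run of 'H' x 1 -> '1H'
  i=13: run of 'E' x 4 -> '4E'
  i=17: run of 'H' x 14 -> '14H'
  i=31: run of 'G' x 2 -> '2G'

RLE = 5G7E1H4E14H2G


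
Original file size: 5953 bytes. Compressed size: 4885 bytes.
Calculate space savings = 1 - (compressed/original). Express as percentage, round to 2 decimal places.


ratio = compressed/original = 4885/5953 = 0.820595
savings = 1 - ratio = 1 - 0.820595 = 0.179405
as a percentage: 0.179405 * 100 = 17.94%

Space savings = 1 - 4885/5953 = 17.94%


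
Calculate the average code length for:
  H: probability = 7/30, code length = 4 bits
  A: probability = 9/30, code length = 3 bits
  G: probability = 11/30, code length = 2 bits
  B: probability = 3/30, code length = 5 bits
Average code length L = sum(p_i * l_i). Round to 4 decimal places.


Weighted contributions p_i * l_i:
  H: (7/30) * 4 = 28/30
  A: (9/30) * 3 = 27/30
  G: (11/30) * 2 = 22/30
  B: (3/30) * 5 = 15/30
Sum = (28 + 27 + 22 + 15)/30 = 92/30

L = 92/30 = 3.0667 bits/symbol


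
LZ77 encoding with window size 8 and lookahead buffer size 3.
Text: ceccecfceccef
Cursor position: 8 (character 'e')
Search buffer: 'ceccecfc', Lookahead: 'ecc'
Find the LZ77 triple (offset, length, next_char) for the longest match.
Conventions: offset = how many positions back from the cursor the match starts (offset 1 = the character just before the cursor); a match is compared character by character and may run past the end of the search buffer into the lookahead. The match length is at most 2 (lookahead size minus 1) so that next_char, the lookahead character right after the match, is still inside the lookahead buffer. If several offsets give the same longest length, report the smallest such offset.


Try each offset into the search buffer:
  offset=1 (pos 7, char 'c'): match length 0
  offset=2 (pos 6, char 'f'): match length 0
  offset=3 (pos 5, char 'c'): match length 0
  offset=4 (pos 4, char 'e'): match length 2
  offset=5 (pos 3, char 'c'): match length 0
  offset=6 (pos 2, char 'c'): match length 0
  offset=7 (pos 1, char 'e'): match length 2
  offset=8 (pos 0, char 'c'): match length 0
Longest match has length 2, found at offsets 4, 7; take the smallest, offset 4.
next_char = character at position 8 + 2 = 10 -> 'c'

Best match: offset=4, length=2 (matching 'ec' starting at position 4)
LZ77 triple: (4, 2, 'c')


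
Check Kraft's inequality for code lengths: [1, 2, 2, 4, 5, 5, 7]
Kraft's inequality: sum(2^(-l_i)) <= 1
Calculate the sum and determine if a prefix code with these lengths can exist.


Sum = 2^(-1) + 2^(-2) + 2^(-2) + 2^(-4) + 2^(-5) + 2^(-5) + 2^(-7)
    = 0.5 + 0.25 + 0.25 + 0.0625 + 0.03125 + 0.03125 + 0.0078125
    = 145/128 = 1.1328125
Since 1.1328125 > 1, Kraft's inequality is NOT satisfied.
A prefix code with these lengths CANNOT exist.

Kraft sum = 1.1328125. Not satisfied.


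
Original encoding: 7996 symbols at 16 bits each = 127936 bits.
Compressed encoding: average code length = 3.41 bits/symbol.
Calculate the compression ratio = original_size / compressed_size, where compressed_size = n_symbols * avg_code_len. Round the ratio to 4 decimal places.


original_size = n_symbols * orig_bits = 7996 * 16 = 127936 bits
compressed_size = n_symbols * avg_code_len = 7996 * 3.41 = 27266.36 bits
ratio = original_size / compressed_size = 127936 / 27266.36 = 4.6921

Compression ratio = 4.6921


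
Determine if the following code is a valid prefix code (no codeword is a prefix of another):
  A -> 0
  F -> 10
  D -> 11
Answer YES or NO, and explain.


Checking each pair (does one codeword prefix another?):
  A='0' vs F='10': no prefix
  A='0' vs D='11': no prefix
  F='10' vs A='0': no prefix
  F='10' vs D='11': no prefix
  D='11' vs A='0': no prefix
  D='11' vs F='10': no prefix
No violation found over all pairs.

YES -- this is a valid prefix code. No codeword is a prefix of any other codeword.


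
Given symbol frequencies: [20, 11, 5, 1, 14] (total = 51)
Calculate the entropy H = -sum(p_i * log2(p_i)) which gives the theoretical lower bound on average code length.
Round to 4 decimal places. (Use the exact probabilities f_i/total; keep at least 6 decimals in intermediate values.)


Per-symbol terms -p_i * log2(p_i) with p_i = f_i/51:
  p = 20/51 = 0.392157: log2(p) = -1.350497, -p*log2(p) = 0.529607
  p = 11/51 = 0.215686: log2(p) = -2.212994, -p*log2(p) = 0.477312
  p = 5/51 = 0.098039: log2(p) = -3.350497, -p*log2(p) = 0.328480
  p = 1/51 = 0.019608: log2(p) = -5.672425, -p*log2(p) = 0.111224
  p = 14/51 = 0.274510: log2(p) = -1.865070, -p*log2(p) = 0.511980
H = 0.529607 + 0.477312 + 0.328480 + 0.111224 + 0.511980 = 1.958603

H = 1.9586 bits/symbol


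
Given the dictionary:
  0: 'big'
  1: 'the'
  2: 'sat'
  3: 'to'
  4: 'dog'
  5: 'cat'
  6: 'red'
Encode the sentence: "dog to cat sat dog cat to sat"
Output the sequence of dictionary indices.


Look up each word in the dictionary:
  'dog' -> 4
  'to' -> 3
  'cat' -> 5
  'sat' -> 2
  'dog' -> 4
  'cat' -> 5
  'to' -> 3
  'sat' -> 2

Encoded: [4, 3, 5, 2, 4, 5, 3, 2]


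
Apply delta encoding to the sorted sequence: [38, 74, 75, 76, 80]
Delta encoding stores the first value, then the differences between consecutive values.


First value: 38
Deltas:
  74 - 38 = 36
  75 - 74 = 1
  76 - 75 = 1
  80 - 76 = 4


Delta encoded: [38, 36, 1, 1, 4]


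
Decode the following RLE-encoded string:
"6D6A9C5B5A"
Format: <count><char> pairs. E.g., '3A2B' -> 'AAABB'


Expanding each <count><char> pair:
  6D -> 'DDDDDD'
  6A -> 'AAAAAA'
  9C -> 'CCCCCCCCC'
  5B -> 'BBBBB'
  5A -> 'AAAAA'

Decoded = DDDDDDAAAAAACCCCCCCCCBBBBBAAAAA


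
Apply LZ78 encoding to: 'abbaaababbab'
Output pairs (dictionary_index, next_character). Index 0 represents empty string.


LZ78 encoding steps:
Dictionary: {0: ''}
Step 1: w='' (idx 0), next='a' -> output (0, 'a'), add 'a' as idx 1
Step 2: w='' (idx 0), next='b' -> output (0, 'b'), add 'b' as idx 2
Step 3: w='b' (idx 2), next='a' -> output (2, 'a'), add 'ba' as idx 3
Step 4: w='a' (idx 1), next='a' -> output (1, 'a'), add 'aa' as idx 4
Step 5: w='ba' (idx 3), next='b' -> output (3, 'b'), add 'bab' as idx 5
Step 6: w='bab' (idx 5), end of input -> output (5, '')


Encoded: [(0, 'a'), (0, 'b'), (2, 'a'), (1, 'a'), (3, 'b'), (5, '')]


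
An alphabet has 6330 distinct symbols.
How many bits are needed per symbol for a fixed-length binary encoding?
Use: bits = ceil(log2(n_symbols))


log2(6330) = 12.628
Bracket: 2^12 = 4096 < 6330 <= 2^13 = 8192
So ceil(log2(6330)) = 13

bits = ceil(log2(6330)) = ceil(12.628) = 13 bits


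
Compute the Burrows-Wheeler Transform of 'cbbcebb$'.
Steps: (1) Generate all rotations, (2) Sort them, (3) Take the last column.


Rotations (sorted):
  0: $cbbcebb -> last char: b
  1: b$cbbceb -> last char: b
  2: bb$cbbce -> last char: e
  3: bbcebb$c -> last char: c
  4: bcebb$cb -> last char: b
  5: cbbcebb$ -> last char: $
  6: cebb$cbb -> last char: b
  7: ebb$cbbc -> last char: c


BWT = bbecb$bc


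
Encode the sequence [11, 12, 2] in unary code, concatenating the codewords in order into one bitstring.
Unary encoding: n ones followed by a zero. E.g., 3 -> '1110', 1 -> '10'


Encode each number as n ones followed by a terminating 0:
  11 -> 111111111110 (12 bits)
  12 -> 1111111111110 (13 bits)
  2 -> 110 (3 bits)
Total length = 12 + 13 + 3 = 28 bits.

Unary([11, 12, 2]) = 1111111111101111111111110110 (28 bits)


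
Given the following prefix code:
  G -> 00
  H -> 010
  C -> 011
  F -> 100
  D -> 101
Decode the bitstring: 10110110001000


Decoding step by step:
Bits 101 -> D
Bits 101 -> D
Bits 100 -> F
Bits 010 -> H
Bits 00 -> G


Decoded message: DDFHG


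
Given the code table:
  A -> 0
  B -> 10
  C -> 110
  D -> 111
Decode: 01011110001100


Decoding:
0 -> A
10 -> B
111 -> D
10 -> B
0 -> A
0 -> A
110 -> C
0 -> A


Result: ABDBAACA


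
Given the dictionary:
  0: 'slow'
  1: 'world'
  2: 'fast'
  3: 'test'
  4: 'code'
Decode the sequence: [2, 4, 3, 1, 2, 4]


Look up each index in the dictionary:
  2 -> 'fast'
  4 -> 'code'
  3 -> 'test'
  1 -> 'world'
  2 -> 'fast'
  4 -> 'code'

Decoded: "fast code test world fast code"


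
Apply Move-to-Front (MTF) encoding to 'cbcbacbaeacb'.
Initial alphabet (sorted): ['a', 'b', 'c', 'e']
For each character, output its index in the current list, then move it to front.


MTF encoding:
'c': index 2 in ['a', 'b', 'c', 'e'] -> ['c', 'a', 'b', 'e']
'b': index 2 in ['c', 'a', 'b', 'e'] -> ['b', 'c', 'a', 'e']
'c': index 1 in ['b', 'c', 'a', 'e'] -> ['c', 'b', 'a', 'e']
'b': index 1 in ['c', 'b', 'a', 'e'] -> ['b', 'c', 'a', 'e']
'a': index 2 in ['b', 'c', 'a', 'e'] -> ['a', 'b', 'c', 'e']
'c': index 2 in ['a', 'b', 'c', 'e'] -> ['c', 'a', 'b', 'e']
'b': index 2 in ['c', 'a', 'b', 'e'] -> ['b', 'c', 'a', 'e']
'a': index 2 in ['b', 'c', 'a', 'e'] -> ['a', 'b', 'c', 'e']
'e': index 3 in ['a', 'b', 'c', 'e'] -> ['e', 'a', 'b', 'c']
'a': index 1 in ['e', 'a', 'b', 'c'] -> ['a', 'e', 'b', 'c']
'c': index 3 in ['a', 'e', 'b', 'c'] -> ['c', 'a', 'e', 'b']
'b': index 3 in ['c', 'a', 'e', 'b'] -> ['b', 'c', 'a', 'e']


Output: [2, 2, 1, 1, 2, 2, 2, 2, 3, 1, 3, 3]


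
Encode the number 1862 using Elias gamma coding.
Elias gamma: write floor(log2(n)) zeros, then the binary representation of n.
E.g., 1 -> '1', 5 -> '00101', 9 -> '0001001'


num_bits = floor(log2(1862)) + 1 = 11
leading_zeros = num_bits - 1 = 10
binary(1862) = 11101000110

Elias gamma(1862) = '0000000000' + '11101000110' = 000000000011101000110 (21 bits)


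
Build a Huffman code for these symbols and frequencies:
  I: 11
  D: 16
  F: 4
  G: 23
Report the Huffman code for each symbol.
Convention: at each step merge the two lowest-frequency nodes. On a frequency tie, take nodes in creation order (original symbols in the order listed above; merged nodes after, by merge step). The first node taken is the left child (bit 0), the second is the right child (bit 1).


Huffman tree construction:
Step 1: Merge F(4) + I(11) = 15
Step 2: Merge (F+I)(15) + D(16) = 31
Step 3: Merge G(23) + ((F+I)+D)(31) = 54
Read each symbol's code off the tree from the root (left child = 0, right child = 1).

Codes:
  I: 101 (length 3)
  D: 11 (length 2)
  F: 100 (length 3)
  G: 0 (length 1)
Average code length: 100/54 = 1.8519 bits/symbol


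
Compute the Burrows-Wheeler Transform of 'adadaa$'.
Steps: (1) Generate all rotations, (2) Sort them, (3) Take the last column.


Rotations (sorted):
  0: $adadaa -> last char: a
  1: a$adada -> last char: a
  2: aa$adad -> last char: d
  3: adaa$ad -> last char: d
  4: adadaa$ -> last char: $
  5: daa$ada -> last char: a
  6: dadaa$a -> last char: a


BWT = aadd$aa


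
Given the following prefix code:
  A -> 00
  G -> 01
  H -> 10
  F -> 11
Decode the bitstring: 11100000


Decoding step by step:
Bits 11 -> F
Bits 10 -> H
Bits 00 -> A
Bits 00 -> A


Decoded message: FHAA


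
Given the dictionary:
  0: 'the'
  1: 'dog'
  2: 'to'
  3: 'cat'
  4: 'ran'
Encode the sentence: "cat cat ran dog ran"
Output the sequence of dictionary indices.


Look up each word in the dictionary:
  'cat' -> 3
  'cat' -> 3
  'ran' -> 4
  'dog' -> 1
  'ran' -> 4

Encoded: [3, 3, 4, 1, 4]


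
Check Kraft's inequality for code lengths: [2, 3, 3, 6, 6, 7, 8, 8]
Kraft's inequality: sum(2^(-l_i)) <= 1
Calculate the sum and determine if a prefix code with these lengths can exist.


Sum = 2^(-2) + 2^(-3) + 2^(-3) + 2^(-6) + 2^(-6) + 2^(-7) + 2^(-8) + 2^(-8)
    = 0.25 + 0.125 + 0.125 + 0.015625 + 0.015625 + 0.0078125 + 0.00390625 + 0.00390625
    = 140/256 = 0.546875
Since 0.546875 <= 1, Kraft's inequality IS satisfied.
A prefix code with these lengths CAN exist.

Kraft sum = 0.546875. Satisfied.


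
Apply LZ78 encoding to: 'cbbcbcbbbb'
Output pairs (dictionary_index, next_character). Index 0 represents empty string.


LZ78 encoding steps:
Dictionary: {0: ''}
Step 1: w='' (idx 0), next='c' -> output (0, 'c'), add 'c' as idx 1
Step 2: w='' (idx 0), next='b' -> output (0, 'b'), add 'b' as idx 2
Step 3: w='b' (idx 2), next='c' -> output (2, 'c'), add 'bc' as idx 3
Step 4: w='bc' (idx 3), next='b' -> output (3, 'b'), add 'bcb' as idx 4
Step 5: w='b' (idx 2), next='b' -> output (2, 'b'), add 'bb' as idx 5
Step 6: w='b' (idx 2), end of input -> output (2, '')


Encoded: [(0, 'c'), (0, 'b'), (2, 'c'), (3, 'b'), (2, 'b'), (2, '')]


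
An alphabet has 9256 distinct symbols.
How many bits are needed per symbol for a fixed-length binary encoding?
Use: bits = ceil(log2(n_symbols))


log2(9256) = 13.1762
Bracket: 2^13 = 8192 < 9256 <= 2^14 = 16384
So ceil(log2(9256)) = 14

bits = ceil(log2(9256)) = ceil(13.1762) = 14 bits


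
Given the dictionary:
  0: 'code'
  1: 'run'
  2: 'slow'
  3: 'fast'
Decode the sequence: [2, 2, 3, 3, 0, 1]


Look up each index in the dictionary:
  2 -> 'slow'
  2 -> 'slow'
  3 -> 'fast'
  3 -> 'fast'
  0 -> 'code'
  1 -> 'run'

Decoded: "slow slow fast fast code run"


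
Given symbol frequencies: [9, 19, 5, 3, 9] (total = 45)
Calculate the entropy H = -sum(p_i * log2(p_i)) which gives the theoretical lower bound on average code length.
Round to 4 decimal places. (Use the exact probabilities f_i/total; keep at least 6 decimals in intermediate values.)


Per-symbol terms -p_i * log2(p_i) with p_i = f_i/45:
  p = 9/45 = 0.200000: log2(p) = -2.321928, -p*log2(p) = 0.464386
  p = 19/45 = 0.422222: log2(p) = -1.243926, -p*log2(p) = 0.525213
  p = 5/45 = 0.111111: log2(p) = -3.169925, -p*log2(p) = 0.352214
  p = 3/45 = 0.066667: log2(p) = -3.906891, -p*log2(p) = 0.260459
  p = 9/45 = 0.200000: log2(p) = -2.321928, -p*log2(p) = 0.464386
H = 0.464386 + 0.525213 + 0.352214 + 0.260459 + 0.464386 = 2.066658

H = 2.0667 bits/symbol


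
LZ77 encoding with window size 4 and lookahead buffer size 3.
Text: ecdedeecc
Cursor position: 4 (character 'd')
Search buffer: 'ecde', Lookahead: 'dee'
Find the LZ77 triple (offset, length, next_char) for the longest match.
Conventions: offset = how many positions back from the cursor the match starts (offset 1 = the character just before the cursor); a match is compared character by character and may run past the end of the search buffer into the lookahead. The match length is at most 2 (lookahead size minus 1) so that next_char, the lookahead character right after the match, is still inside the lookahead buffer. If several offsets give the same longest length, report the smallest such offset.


Try each offset into the search buffer:
  offset=1 (pos 3, char 'e'): match length 0
  offset=2 (pos 2, char 'd'): match length 2
  offset=3 (pos 1, char 'c'): match length 0
  offset=4 (pos 0, char 'e'): match length 0
Longest match has length 2 at offset 2.
next_char = character at position 4 + 2 = 6 -> 'e'

Best match: offset=2, length=2 (matching 'de' starting at position 2)
LZ77 triple: (2, 2, 'e')


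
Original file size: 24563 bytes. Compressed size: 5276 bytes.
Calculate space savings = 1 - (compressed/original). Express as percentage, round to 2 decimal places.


ratio = compressed/original = 5276/24563 = 0.214795
savings = 1 - ratio = 1 - 0.214795 = 0.785205
as a percentage: 0.785205 * 100 = 78.52%

Space savings = 1 - 5276/24563 = 78.52%


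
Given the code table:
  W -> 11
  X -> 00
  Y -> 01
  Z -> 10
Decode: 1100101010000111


Decoding:
11 -> W
00 -> X
10 -> Z
10 -> Z
10 -> Z
00 -> X
01 -> Y
11 -> W


Result: WXZZZXYW


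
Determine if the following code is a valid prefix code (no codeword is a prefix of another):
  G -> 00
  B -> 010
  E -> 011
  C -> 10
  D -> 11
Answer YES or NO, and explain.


Checking each pair (does one codeword prefix another?):
  G='00' vs B='010': no prefix
  G='00' vs E='011': no prefix
  G='00' vs C='10': no prefix
  G='00' vs D='11': no prefix
  B='010' vs G='00': no prefix
  B='010' vs E='011': no prefix
  B='010' vs C='10': no prefix
  B='010' vs D='11': no prefix
  E='011' vs G='00': no prefix
  E='011' vs B='010': no prefix
  E='011' vs C='10': no prefix
  E='011' vs D='11': no prefix
  C='10' vs G='00': no prefix
  C='10' vs B='010': no prefix
  C='10' vs E='011': no prefix
  C='10' vs D='11': no prefix
  D='11' vs G='00': no prefix
  D='11' vs B='010': no prefix
  D='11' vs E='011': no prefix
  D='11' vs C='10': no prefix
No violation found over all pairs.

YES -- this is a valid prefix code. No codeword is a prefix of any other codeword.


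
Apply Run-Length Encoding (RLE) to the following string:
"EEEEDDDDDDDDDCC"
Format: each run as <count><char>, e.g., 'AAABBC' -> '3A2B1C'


Scanning runs left to right:
  i=0: run of 'E' x 4 -> '4E'
  i=4: run of 'D' x 9 -> '9D'
  i=13: run of 'C' x 2 -> '2C'

RLE = 4E9D2C


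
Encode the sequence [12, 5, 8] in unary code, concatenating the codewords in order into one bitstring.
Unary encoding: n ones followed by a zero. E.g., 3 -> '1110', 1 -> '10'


Encode each number as n ones followed by a terminating 0:
  12 -> 1111111111110 (13 bits)
  5 -> 111110 (6 bits)
  8 -> 111111110 (9 bits)
Total length = 13 + 6 + 9 = 28 bits.

Unary([12, 5, 8]) = 1111111111110111110111111110 (28 bits)


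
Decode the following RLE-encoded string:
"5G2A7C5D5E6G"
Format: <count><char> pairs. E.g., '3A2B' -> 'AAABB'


Expanding each <count><char> pair:
  5G -> 'GGGGG'
  2A -> 'AA'
  7C -> 'CCCCCCC'
  5D -> 'DDDDD'
  5E -> 'EEEEE'
  6G -> 'GGGGGG'

Decoded = GGGGGAACCCCCCCDDDDDEEEEEGGGGGG


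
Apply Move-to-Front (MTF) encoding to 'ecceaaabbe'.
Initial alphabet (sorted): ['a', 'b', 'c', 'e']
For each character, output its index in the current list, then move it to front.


MTF encoding:
'e': index 3 in ['a', 'b', 'c', 'e'] -> ['e', 'a', 'b', 'c']
'c': index 3 in ['e', 'a', 'b', 'c'] -> ['c', 'e', 'a', 'b']
'c': index 0 in ['c', 'e', 'a', 'b'] -> ['c', 'e', 'a', 'b']
'e': index 1 in ['c', 'e', 'a', 'b'] -> ['e', 'c', 'a', 'b']
'a': index 2 in ['e', 'c', 'a', 'b'] -> ['a', 'e', 'c', 'b']
'a': index 0 in ['a', 'e', 'c', 'b'] -> ['a', 'e', 'c', 'b']
'a': index 0 in ['a', 'e', 'c', 'b'] -> ['a', 'e', 'c', 'b']
'b': index 3 in ['a', 'e', 'c', 'b'] -> ['b', 'a', 'e', 'c']
'b': index 0 in ['b', 'a', 'e', 'c'] -> ['b', 'a', 'e', 'c']
'e': index 2 in ['b', 'a', 'e', 'c'] -> ['e', 'b', 'a', 'c']


Output: [3, 3, 0, 1, 2, 0, 0, 3, 0, 2]


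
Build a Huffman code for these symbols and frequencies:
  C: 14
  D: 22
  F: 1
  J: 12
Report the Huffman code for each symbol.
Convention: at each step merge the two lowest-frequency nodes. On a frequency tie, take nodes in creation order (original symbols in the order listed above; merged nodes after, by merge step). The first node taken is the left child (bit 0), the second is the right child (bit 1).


Huffman tree construction:
Step 1: Merge F(1) + J(12) = 13
Step 2: Merge (F+J)(13) + C(14) = 27
Step 3: Merge D(22) + ((F+J)+C)(27) = 49
Read each symbol's code off the tree from the root (left child = 0, right child = 1).

Codes:
  C: 11 (length 2)
  D: 0 (length 1)
  F: 100 (length 3)
  J: 101 (length 3)
Average code length: 89/49 = 1.8163 bits/symbol


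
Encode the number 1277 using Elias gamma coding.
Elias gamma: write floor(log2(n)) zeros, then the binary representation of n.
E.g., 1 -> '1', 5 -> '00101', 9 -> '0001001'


num_bits = floor(log2(1277)) + 1 = 11
leading_zeros = num_bits - 1 = 10
binary(1277) = 10011111101

Elias gamma(1277) = '0000000000' + '10011111101' = 000000000010011111101 (21 bits)


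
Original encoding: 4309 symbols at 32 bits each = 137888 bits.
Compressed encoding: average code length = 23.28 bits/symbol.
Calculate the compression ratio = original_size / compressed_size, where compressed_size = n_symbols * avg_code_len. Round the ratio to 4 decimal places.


original_size = n_symbols * orig_bits = 4309 * 32 = 137888 bits
compressed_size = n_symbols * avg_code_len = 4309 * 23.28 = 100313.52 bits
ratio = original_size / compressed_size = 137888 / 100313.52 = 1.3746

Compression ratio = 1.3746


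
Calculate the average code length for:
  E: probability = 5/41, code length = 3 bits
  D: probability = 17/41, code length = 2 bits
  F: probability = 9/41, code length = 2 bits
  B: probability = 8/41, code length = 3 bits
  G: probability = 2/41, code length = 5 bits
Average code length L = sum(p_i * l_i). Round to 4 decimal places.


Weighted contributions p_i * l_i:
  E: (5/41) * 3 = 15/41
  D: (17/41) * 2 = 34/41
  F: (9/41) * 2 = 18/41
  B: (8/41) * 3 = 24/41
  G: (2/41) * 5 = 10/41
Sum = (15 + 34 + 18 + 24 + 10)/41 = 101/41

L = 101/41 = 2.4634 bits/symbol
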